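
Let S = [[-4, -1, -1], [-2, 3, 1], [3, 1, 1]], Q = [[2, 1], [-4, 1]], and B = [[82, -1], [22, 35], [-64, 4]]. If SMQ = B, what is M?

M = [[-5, 2], [5, 3], [2, 3]]

M = S⁻¹BQ⁻¹ (apply S⁻¹ on the left and Q⁻¹ on the right).
det S = -2; the adjugate gives S⁻¹ = [[-1, 0, -1], [-5/2, 1/2, -3], [11/2, -1/2, 7]].
det Q = 6, so Q⁻¹ = [[1/6, -1/6], [2/3, 1/3]].
S⁻¹B = [[-18, -3], [-2, 8], [-8, 5]].
M = (S⁻¹B)Q⁻¹ = [[-5, 2], [5, 3], [2, 3]].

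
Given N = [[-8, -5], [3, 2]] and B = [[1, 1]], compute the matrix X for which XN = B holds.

N is on the right of X, so right-multiply by N⁻¹: X = BN⁻¹.
N has determinant -1; N⁻¹ = [[-2, -5], [3, 8]].
X = BN⁻¹ = [[1, 1]] · [[-2, -5], [3, 8]] = [[1, 3]].

X = [[1, 3]]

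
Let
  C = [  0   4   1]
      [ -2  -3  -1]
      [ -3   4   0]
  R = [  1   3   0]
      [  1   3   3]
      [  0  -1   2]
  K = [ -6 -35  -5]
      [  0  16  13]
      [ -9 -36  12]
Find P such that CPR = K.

Isolating P: multiply by C⁻¹ from the left and R⁻¹ from the right, so P = C⁻¹KR⁻¹.
det C = -5; the adjugate gives C⁻¹ = [[-4/5, -4/5, 1/5], [-3/5, -3/5, 2/5], [17/5, 12/5, -8/5]].
det R = 3; the adjugate gives R⁻¹ = [[3, -2, 3], [-2/3, 2/3, -1], [-1/3, 1/3, 0]].
C⁻¹K = [[3, 8, -4], [0, -3, 0], [-6, -23, -5]].
P = (C⁻¹K)R⁻¹ = [[5, -2, 1], [2, -2, 3], [-1, -5, 5]].

P = [[5, -2, 1], [2, -2, 3], [-1, -5, 5]]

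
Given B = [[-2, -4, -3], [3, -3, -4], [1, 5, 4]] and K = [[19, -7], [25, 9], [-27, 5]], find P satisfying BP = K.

Since B multiplies P on the left, P = B⁻¹K.
B has determinant -6; B⁻¹ = [[-4/3, -1/6, -7/6], [8/3, 5/6, 17/6], [-3, -1, -3]].
P = B⁻¹K = [[-4/3, -1/6, -7/6], [8/3, 5/6, 17/6], [-3, -1, -3]] · [[19, -7], [25, 9], [-27, 5]] = [[2, 2], [-5, 3], [-1, -3]].

P = [[2, 2], [-5, 3], [-1, -3]]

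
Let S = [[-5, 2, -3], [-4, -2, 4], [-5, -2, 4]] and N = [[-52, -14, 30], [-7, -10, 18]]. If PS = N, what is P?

Right-multiplying both sides by S⁻¹ gives P = NS⁻¹.
S has determinant -2; S⁻¹ = [[0, 1, -1], [2, 35/2, -16], [1, 10, -9]].
P = NS⁻¹ = [[-52, -14, 30], [-7, -10, 18]] · [[0, 1, -1], [2, 35/2, -16], [1, 10, -9]] = [[2, 3, 6], [-2, -2, 5]].

P = [[2, 3, 6], [-2, -2, 5]]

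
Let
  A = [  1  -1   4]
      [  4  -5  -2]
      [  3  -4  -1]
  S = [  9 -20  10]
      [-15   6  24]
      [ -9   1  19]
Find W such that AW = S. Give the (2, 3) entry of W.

-2

Since A multiplies W on the left, W = A⁻¹S.
A has determinant -5; A⁻¹ = [[3/5, 17/5, -22/5], [2/5, 13/5, -18/5], [1/5, -1/5, 1/5]].
W = A⁻¹S = [[3/5, 17/5, -22/5], [2/5, 13/5, -18/5], [1/5, -1/5, 1/5]] · [[9, -20, 10], [-15, 6, 24], [-9, 1, 19]] = [[-6, 4, 4], [-3, 4, -2], [3, -5, 1]].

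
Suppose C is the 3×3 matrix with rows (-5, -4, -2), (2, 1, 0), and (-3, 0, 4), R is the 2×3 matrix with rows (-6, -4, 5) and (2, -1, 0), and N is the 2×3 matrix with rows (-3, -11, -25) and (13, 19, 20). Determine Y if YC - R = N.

Y = [[4, 1, -3], [-4, 2, 3]]

YC = N + R = [[-9, -15, -20], [15, 18, 20]].
C is on the right of Y, so right-multiply by C⁻¹: Y = (N + R)C⁻¹.
C has determinant 6; C⁻¹ = [[2/3, 8/3, 1/3], [-4/3, -13/3, -2/3], [1/2, 2, 1/2]].
Y = (N + R)C⁻¹ = [[4, 1, -3], [-4, 2, 3]].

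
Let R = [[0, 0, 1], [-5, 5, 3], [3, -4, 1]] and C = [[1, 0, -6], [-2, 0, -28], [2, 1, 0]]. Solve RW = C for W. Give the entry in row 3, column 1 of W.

1

Left-multiplying both sides by R⁻¹ gives W = R⁻¹C.
R has determinant 5; R⁻¹ = [[17/5, -4/5, -1], [14/5, -3/5, -1], [1, 0, 0]].
W = R⁻¹C = [[17/5, -4/5, -1], [14/5, -3/5, -1], [1, 0, 0]] · [[1, 0, -6], [-2, 0, -28], [2, 1, 0]] = [[3, -1, 2], [2, -1, 0], [1, 0, -6]].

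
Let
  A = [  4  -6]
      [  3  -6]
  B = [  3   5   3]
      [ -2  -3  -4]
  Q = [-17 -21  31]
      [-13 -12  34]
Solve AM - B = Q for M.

M = [[1, -1, 4], [3, 2, -3]]

AM = Q + B = [[-14, -16, 34], [-15, -15, 30]].
Since A multiplies M on the left, M = A⁻¹(Q + B).
det A = -6; the adjugate gives A⁻¹ = [[1, -1], [1/2, -2/3]].
M = A⁻¹(Q + B) = [[1, -1, 4], [3, 2, -3]].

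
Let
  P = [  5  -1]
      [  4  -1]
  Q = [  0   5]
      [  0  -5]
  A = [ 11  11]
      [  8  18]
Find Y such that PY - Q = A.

Y = [[3, 3], [4, -1]]

PY = A + Q = [[11, 16], [8, 13]].
Left-multiplying both sides by P⁻¹ gives Y = P⁻¹(A + Q).
det P = -1; the adjugate gives P⁻¹ = [[1, -1], [4, -5]].
Y = P⁻¹(A + Q) = [[3, 3], [4, -1]].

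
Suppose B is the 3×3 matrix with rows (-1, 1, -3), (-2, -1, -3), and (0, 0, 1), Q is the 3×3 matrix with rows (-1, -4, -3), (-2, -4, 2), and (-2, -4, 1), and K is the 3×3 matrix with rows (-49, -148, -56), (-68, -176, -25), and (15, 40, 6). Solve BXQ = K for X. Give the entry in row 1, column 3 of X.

Isolating X: multiply by B⁻¹ from the left and Q⁻¹ from the right, so X = B⁻¹KQ⁻¹.
B has determinant 3; B⁻¹ = [[-1/3, -1/3, -2], [2/3, -1/3, 1], [0, 0, 1]].
det Q = 4; the adjugate gives Q⁻¹ = [[1, 4, -5], [-1/2, -7/4, 2], [0, 1, -1]].
B⁻¹K = [[9, 28, 15], [5, 0, -23], [15, 40, 6]].
X = (B⁻¹K)Q⁻¹ = [[-5, 2, -4], [5, -3, -2], [-5, -4, -1]].

-4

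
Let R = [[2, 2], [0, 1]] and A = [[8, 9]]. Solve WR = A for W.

W = [[4, 1]]

R is on the right of W, so right-multiply by R⁻¹: W = AR⁻¹.
det R = 2; the adjugate gives R⁻¹ = [[1/2, -1], [0, 1]].
W = AR⁻¹ = [[8, 9]] · [[1/2, -1], [0, 1]] = [[4, 1]].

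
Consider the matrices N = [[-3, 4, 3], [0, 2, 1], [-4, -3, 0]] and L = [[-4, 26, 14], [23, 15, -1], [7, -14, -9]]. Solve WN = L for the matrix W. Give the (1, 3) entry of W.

N is on the right of W, so right-multiply by N⁻¹: W = LN⁻¹.
det N = -1; the adjugate gives N⁻¹ = [[-3, 9, 2], [4, -12, -3], [-8, 25, 6]].
W = LN⁻¹ = [[-4, 26, 14], [23, 15, -1], [7, -14, -9]] · [[-3, 9, 2], [4, -12, -3], [-8, 25, 6]] = [[4, 2, -2], [-1, 2, -5], [-5, 6, 2]].

-2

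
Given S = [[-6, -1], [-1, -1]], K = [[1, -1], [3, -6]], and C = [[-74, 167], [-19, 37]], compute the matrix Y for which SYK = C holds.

Left-multiply by S⁻¹ and right-multiply by K⁻¹: Y = S⁻¹CK⁻¹.
det S = 5, so S⁻¹ = [[-1/5, 1/5], [1/5, -6/5]].
det K = -3, so K⁻¹ = [[2, -1/3], [1, -1/3]].
S⁻¹C = [[11, -26], [8, -11]].
Y = (S⁻¹C)K⁻¹ = [[-4, 5], [5, 1]].

Y = [[-4, 5], [5, 1]]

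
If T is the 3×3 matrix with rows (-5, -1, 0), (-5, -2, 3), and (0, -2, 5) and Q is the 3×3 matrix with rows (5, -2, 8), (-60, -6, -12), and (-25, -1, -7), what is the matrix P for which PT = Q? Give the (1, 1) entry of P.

Since T sits to the right of P, P = QT⁻¹.
T has determinant -5; T⁻¹ = [[4/5, -1, 3/5], [-5, 5, -3], [-2, 2, -1]].
P = QT⁻¹ = [[5, -2, 8], [-60, -6, -12], [-25, -1, -7]] · [[4/5, -1, 3/5], [-5, 5, -3], [-2, 2, -1]] = [[-2, 1, 1], [6, 6, -6], [-1, 6, -5]].

-2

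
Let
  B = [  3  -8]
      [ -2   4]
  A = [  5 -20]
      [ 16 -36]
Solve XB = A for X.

Since B sits to the right of X, X = AB⁻¹.
B has determinant -4; B⁻¹ = [[-1, -2], [-1/2, -3/4]].
X = AB⁻¹ = [[5, -20], [16, -36]] · [[-1, -2], [-1/2, -3/4]] = [[5, 5], [2, -5]].

X = [[5, 5], [2, -5]]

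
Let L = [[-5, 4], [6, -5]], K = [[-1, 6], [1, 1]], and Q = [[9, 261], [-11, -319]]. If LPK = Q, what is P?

P = [[-4, -5], [4, 5]]

Isolating P: multiply by L⁻¹ from the left and K⁻¹ from the right, so P = L⁻¹QK⁻¹.
det L = 1; the adjugate gives L⁻¹ = [[-5, -4], [-6, -5]].
det K = -7; the adjugate gives K⁻¹ = [[-1/7, 6/7], [1/7, 1/7]].
L⁻¹Q = [[-1, -29], [1, 29]].
P = (L⁻¹Q)K⁻¹ = [[-4, -5], [4, 5]].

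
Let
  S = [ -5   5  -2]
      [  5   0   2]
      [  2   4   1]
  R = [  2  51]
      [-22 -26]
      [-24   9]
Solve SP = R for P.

P = [[-6, -4], [-4, 5], [4, -3]]

Since S multiplies P on the left, P = S⁻¹R.
det S = -5; the adjugate gives S⁻¹ = [[8/5, 13/5, -2], [1/5, 1/5, 0], [-4, -6, 5]].
P = S⁻¹R = [[8/5, 13/5, -2], [1/5, 1/5, 0], [-4, -6, 5]] · [[2, 51], [-22, -26], [-24, 9]] = [[-6, -4], [-4, 5], [4, -3]].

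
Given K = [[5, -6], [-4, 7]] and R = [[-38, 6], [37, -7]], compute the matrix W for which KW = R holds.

Left-multiplying both sides by K⁻¹ gives W = K⁻¹R.
det K = 11, so K⁻¹ = [[7/11, 6/11], [4/11, 5/11]].
W = K⁻¹R = [[7/11, 6/11], [4/11, 5/11]] · [[-38, 6], [37, -7]] = [[-4, 0], [3, -1]].

W = [[-4, 0], [3, -1]]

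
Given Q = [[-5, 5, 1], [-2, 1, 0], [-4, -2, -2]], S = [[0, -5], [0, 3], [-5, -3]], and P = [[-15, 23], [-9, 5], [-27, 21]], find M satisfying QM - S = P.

M = [[5, -5], [1, -2], [5, 3]]

QM = P + S = [[-15, 18], [-9, 8], [-32, 18]].
Since Q multiplies M on the left, M = Q⁻¹(P + S).
det Q = -2; the adjugate gives Q⁻¹ = [[1, -4, 1/2], [2, -7, 1], [-4, 15, -5/2]].
M = Q⁻¹(P + S) = [[5, -5], [1, -2], [5, 3]].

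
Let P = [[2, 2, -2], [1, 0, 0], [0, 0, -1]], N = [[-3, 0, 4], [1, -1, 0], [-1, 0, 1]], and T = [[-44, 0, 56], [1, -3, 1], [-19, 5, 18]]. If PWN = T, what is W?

W = P⁻¹TN⁻¹ (apply P⁻¹ on the left and N⁻¹ on the right).
det P = 2; the adjugate gives P⁻¹ = [[0, 1, 0], [1/2, -1, -1], [0, 0, -1]].
N has determinant -1; N⁻¹ = [[1, 0, -4], [1, -1, -4], [1, 0, -3]].
P⁻¹T = [[1, -3, 1], [-4, -2, 9], [19, -5, -18]].
W = (P⁻¹T)N⁻¹ = [[-1, 3, 5], [3, 2, -3], [-4, 5, -2]].

W = [[-1, 3, 5], [3, 2, -3], [-4, 5, -2]]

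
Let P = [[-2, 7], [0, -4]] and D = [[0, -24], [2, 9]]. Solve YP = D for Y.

Y = [[0, 6], [-1, -4]]

Since P sits to the right of Y, Y = DP⁻¹.
det P = 8, so P⁻¹ = [[-1/2, -7/8], [0, -1/4]].
Y = DP⁻¹ = [[0, -24], [2, 9]] · [[-1/2, -7/8], [0, -1/4]] = [[0, 6], [-1, -4]].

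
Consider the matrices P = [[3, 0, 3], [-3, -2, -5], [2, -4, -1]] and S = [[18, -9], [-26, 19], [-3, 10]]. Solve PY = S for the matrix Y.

Y = [[5, 1], [3, -1], [1, -4]]

Left-multiplying both sides by P⁻¹ gives Y = P⁻¹S.
P has determinant -6; P⁻¹ = [[3, 2, -1], [13/6, 3/2, -1], [-8/3, -2, 1]].
Y = P⁻¹S = [[3, 2, -1], [13/6, 3/2, -1], [-8/3, -2, 1]] · [[18, -9], [-26, 19], [-3, 10]] = [[5, 1], [3, -1], [1, -4]].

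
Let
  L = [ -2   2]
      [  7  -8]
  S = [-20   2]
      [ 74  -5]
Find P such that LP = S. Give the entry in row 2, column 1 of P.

-4

Since L multiplies P on the left, P = L⁻¹S.
det L = 2; the adjugate gives L⁻¹ = [[-4, -1], [-7/2, -1]].
P = L⁻¹S = [[-4, -1], [-7/2, -1]] · [[-20, 2], [74, -5]] = [[6, -3], [-4, -2]].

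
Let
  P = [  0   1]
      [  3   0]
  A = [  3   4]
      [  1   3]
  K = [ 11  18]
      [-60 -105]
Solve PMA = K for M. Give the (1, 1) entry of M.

-5

Isolating M: multiply by P⁻¹ from the left and A⁻¹ from the right, so M = P⁻¹KA⁻¹.
P has determinant -3; P⁻¹ = [[0, 1/3], [1, 0]].
det A = 5; the adjugate gives A⁻¹ = [[3/5, -4/5], [-1/5, 3/5]].
P⁻¹K = [[-20, -35], [11, 18]].
M = (P⁻¹K)A⁻¹ = [[-5, -5], [3, 2]].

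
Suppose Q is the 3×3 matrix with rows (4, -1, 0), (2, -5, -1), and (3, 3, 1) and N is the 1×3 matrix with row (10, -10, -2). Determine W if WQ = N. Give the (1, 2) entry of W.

Right-multiplying both sides by Q⁻¹ gives W = NQ⁻¹.
Q has determinant -3; Q⁻¹ = [[2/3, -1/3, -1/3], [5/3, -4/3, -4/3], [-7, 5, 6]].
W = NQ⁻¹ = [[10, -10, -2]] · [[2/3, -1/3, -1/3], [5/3, -4/3, -4/3], [-7, 5, 6]] = [[4, 0, -2]].

0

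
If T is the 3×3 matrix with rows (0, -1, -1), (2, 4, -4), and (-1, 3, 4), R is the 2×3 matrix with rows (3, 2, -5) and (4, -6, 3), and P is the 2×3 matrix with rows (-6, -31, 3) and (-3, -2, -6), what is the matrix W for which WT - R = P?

W = [[-2, -4, -5], [-5, -1, -3]]

WT = P + R = [[-3, -29, -2], [1, -8, -3]].
Since T sits to the right of W, W = (P + R)T⁻¹.
det T = -6; the adjugate gives T⁻¹ = [[-14/3, -1/6, -4/3], [2/3, 1/6, 1/3], [-5/3, -1/6, -1/3]].
W = (P + R)T⁻¹ = [[-2, -4, -5], [-5, -1, -3]].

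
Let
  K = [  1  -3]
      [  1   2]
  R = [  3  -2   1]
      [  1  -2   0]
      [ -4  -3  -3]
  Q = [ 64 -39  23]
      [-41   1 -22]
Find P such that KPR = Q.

Isolating P: multiply by K⁻¹ from the left and R⁻¹ from the right, so P = K⁻¹QR⁻¹.
det K = 5, so K⁻¹ = [[2/5, 3/5], [-1/5, 1/5]].
R has determinant 1; R⁻¹ = [[6, -9, 2], [3, -5, 1], [-11, 17, -4]].
K⁻¹Q = [[1, -15, -4], [-21, 8, -9]].
P = (K⁻¹Q)R⁻¹ = [[5, -2, 3], [-3, -4, 2]].

P = [[5, -2, 3], [-3, -4, 2]]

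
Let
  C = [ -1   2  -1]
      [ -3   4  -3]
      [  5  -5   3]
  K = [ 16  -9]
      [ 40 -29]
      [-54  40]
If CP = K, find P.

Left-multiplying both sides by C⁻¹ gives P = C⁻¹K.
det C = -4, so C⁻¹ = [[3/4, 1/4, 1/2], [3/2, -1/2, 0], [5/4, -5/4, -1/2]].
P = C⁻¹K = [[3/4, 1/4, 1/2], [3/2, -1/2, 0], [5/4, -5/4, -1/2]] · [[16, -9], [40, -29], [-54, 40]] = [[-5, 6], [4, 1], [-3, 5]].

P = [[-5, 6], [4, 1], [-3, 5]]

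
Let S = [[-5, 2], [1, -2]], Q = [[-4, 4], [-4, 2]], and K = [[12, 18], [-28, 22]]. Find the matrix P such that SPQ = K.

P = [[-4, 3], [-4, 0]]

Left-multiply by S⁻¹ and right-multiply by Q⁻¹: P = S⁻¹KQ⁻¹.
det S = 8; the adjugate gives S⁻¹ = [[-1/4, -1/4], [-1/8, -5/8]].
det Q = 8; the adjugate gives Q⁻¹ = [[1/4, -1/2], [1/2, -1/2]].
S⁻¹K = [[4, -10], [16, -16]].
P = (S⁻¹K)Q⁻¹ = [[-4, 3], [-4, 0]].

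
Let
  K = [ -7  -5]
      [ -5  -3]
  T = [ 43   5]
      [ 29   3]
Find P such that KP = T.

K is on the left of P, so left-multiply by K⁻¹: P = K⁻¹T.
det K = -4, so K⁻¹ = [[3/4, -5/4], [-5/4, 7/4]].
P = K⁻¹T = [[3/4, -5/4], [-5/4, 7/4]] · [[43, 5], [29, 3]] = [[-4, 0], [-3, -1]].

P = [[-4, 0], [-3, -1]]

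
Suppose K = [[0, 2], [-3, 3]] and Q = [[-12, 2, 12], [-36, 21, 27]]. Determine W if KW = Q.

Left-multiplying both sides by K⁻¹ gives W = K⁻¹Q.
K has determinant 6; K⁻¹ = [[1/2, -1/3], [1/2, 0]].
W = K⁻¹Q = [[1/2, -1/3], [1/2, 0]] · [[-12, 2, 12], [-36, 21, 27]] = [[6, -6, -3], [-6, 1, 6]].

W = [[6, -6, -3], [-6, 1, 6]]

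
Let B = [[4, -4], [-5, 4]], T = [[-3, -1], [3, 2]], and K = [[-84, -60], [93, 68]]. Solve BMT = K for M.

M = [[-2, -5], [-1, 3]]

Left-multiply by B⁻¹ and right-multiply by T⁻¹: M = B⁻¹KT⁻¹.
det B = -4, so B⁻¹ = [[-1, -1], [-5/4, -1]].
det T = -3; the adjugate gives T⁻¹ = [[-2/3, -1/3], [1, 1]].
B⁻¹K = [[-9, -8], [12, 7]].
M = (B⁻¹K)T⁻¹ = [[-2, -5], [-1, 3]].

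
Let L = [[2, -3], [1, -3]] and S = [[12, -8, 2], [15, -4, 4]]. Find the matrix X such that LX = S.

X = [[-3, -4, -2], [-6, 0, -2]]

L is on the left of X, so left-multiply by L⁻¹: X = L⁻¹S.
det L = -3, so L⁻¹ = [[1, -1], [1/3, -2/3]].
X = L⁻¹S = [[1, -1], [1/3, -2/3]] · [[12, -8, 2], [15, -4, 4]] = [[-3, -4, -2], [-6, 0, -2]].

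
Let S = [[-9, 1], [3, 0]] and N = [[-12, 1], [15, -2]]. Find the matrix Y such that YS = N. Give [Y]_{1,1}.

1

Since S sits to the right of Y, Y = NS⁻¹.
det S = -3; the adjugate gives S⁻¹ = [[0, 1/3], [1, 3]].
Y = NS⁻¹ = [[-12, 1], [15, -2]] · [[0, 1/3], [1, 3]] = [[1, -1], [-2, -1]].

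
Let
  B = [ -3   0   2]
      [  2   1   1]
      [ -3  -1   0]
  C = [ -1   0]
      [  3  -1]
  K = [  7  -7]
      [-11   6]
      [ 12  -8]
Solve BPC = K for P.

Isolating P: multiply by B⁻¹ from the left and C⁻¹ from the right, so P = B⁻¹KC⁻¹.
B has determinant -1; B⁻¹ = [[-1, 2, 2], [3, -6, -7], [-1, 3, 3]].
det C = 1; the adjugate gives C⁻¹ = [[-1, 0], [-3, -1]].
B⁻¹K = [[-5, 3], [3, -1], [-4, 1]].
P = (B⁻¹K)C⁻¹ = [[-4, -3], [0, 1], [1, -1]].

P = [[-4, -3], [0, 1], [1, -1]]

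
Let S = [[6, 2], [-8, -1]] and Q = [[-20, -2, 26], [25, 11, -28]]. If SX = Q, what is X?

S is on the left of X, so left-multiply by S⁻¹: X = S⁻¹Q.
S has determinant 10; S⁻¹ = [[-1/10, -1/5], [4/5, 3/5]].
X = S⁻¹Q = [[-1/10, -1/5], [4/5, 3/5]] · [[-20, -2, 26], [25, 11, -28]] = [[-3, -2, 3], [-1, 5, 4]].

X = [[-3, -2, 3], [-1, 5, 4]]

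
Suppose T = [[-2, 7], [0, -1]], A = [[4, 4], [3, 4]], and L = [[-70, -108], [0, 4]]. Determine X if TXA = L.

X = [[5, 5], [3, -4]]

X = T⁻¹LA⁻¹ (apply T⁻¹ on the left and A⁻¹ on the right).
det T = 2, so T⁻¹ = [[-1/2, -7/2], [0, -1]].
det A = 4, so A⁻¹ = [[1, -1], [-3/4, 1]].
T⁻¹L = [[35, 40], [0, -4]].
X = (T⁻¹L)A⁻¹ = [[5, 5], [3, -4]].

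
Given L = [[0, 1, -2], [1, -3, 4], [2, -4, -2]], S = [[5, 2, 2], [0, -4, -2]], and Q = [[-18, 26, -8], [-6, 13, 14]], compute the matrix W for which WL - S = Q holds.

W = [[-3, -5, -4], [-3, 0, -3]]

WL = Q + S = [[-13, 28, -6], [-6, 9, 12]].
Right-multiplying both sides by L⁻¹ gives W = (Q + S)L⁻¹.
L has determinant 6; L⁻¹ = [[11/3, 5/3, -1/3], [5/3, 2/3, -1/3], [1/3, 1/3, -1/6]].
W = (Q + S)L⁻¹ = [[-3, -5, -4], [-3, 0, -3]].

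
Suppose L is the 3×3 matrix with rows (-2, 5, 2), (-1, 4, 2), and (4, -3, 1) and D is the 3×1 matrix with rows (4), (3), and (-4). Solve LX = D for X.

X = [[1], [2], [-2]]

Since L multiplies X on the left, X = L⁻¹D.
L has determinant -1; L⁻¹ = [[-10, 11, -2], [-9, 10, -2], [13, -14, 3]].
X = L⁻¹D = [[-10, 11, -2], [-9, 10, -2], [13, -14, 3]] · [[4], [3], [-4]] = [[1], [2], [-2]].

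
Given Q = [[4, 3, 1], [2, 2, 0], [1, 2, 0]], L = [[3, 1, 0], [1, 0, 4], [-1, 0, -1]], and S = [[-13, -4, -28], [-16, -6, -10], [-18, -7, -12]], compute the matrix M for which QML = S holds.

Isolating M: multiply by Q⁻¹ from the left and L⁻¹ from the right, so M = Q⁻¹SL⁻¹.
det Q = 2, so Q⁻¹ = [[0, 1, -1], [0, -1/2, 1], [1, -5/2, 1]].
det L = -3, so L⁻¹ = [[0, -1/3, -4/3], [1, 1, 4], [0, 1/3, 1/3]].
Q⁻¹S = [[2, 1, 2], [-10, -4, -7], [9, 4, -15]].
M = (Q⁻¹S)L⁻¹ = [[1, 1, 2], [-4, -3, -5], [4, -4, -1]].

M = [[1, 1, 2], [-4, -3, -5], [4, -4, -1]]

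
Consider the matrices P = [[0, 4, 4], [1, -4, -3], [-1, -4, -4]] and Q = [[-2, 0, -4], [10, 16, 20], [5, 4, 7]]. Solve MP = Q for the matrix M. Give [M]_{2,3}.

-6

Since P sits to the right of M, M = QP⁻¹.
det P = -4; the adjugate gives P⁻¹ = [[-1, 0, -1], [-7/4, -1, -1], [2, 1, 1]].
M = QP⁻¹ = [[-2, 0, -4], [10, 16, 20], [5, 4, 7]] · [[-1, 0, -1], [-7/4, -1, -1], [2, 1, 1]] = [[-6, -4, -2], [2, 4, -6], [2, 3, -2]].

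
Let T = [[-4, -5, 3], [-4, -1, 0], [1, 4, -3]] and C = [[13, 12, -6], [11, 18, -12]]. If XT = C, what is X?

X = [[-5, 1, -3], [-1, -1, 3]]

T is on the right of X, so right-multiply by T⁻¹: X = CT⁻¹.
T has determinant 3; T⁻¹ = [[1, -1, 1], [-4, 3, -4], [-5, 11/3, -16/3]].
X = CT⁻¹ = [[13, 12, -6], [11, 18, -12]] · [[1, -1, 1], [-4, 3, -4], [-5, 11/3, -16/3]] = [[-5, 1, -3], [-1, -1, 3]].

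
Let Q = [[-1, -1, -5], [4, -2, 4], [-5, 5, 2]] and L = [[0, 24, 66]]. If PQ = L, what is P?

Since Q sits to the right of P, P = LQ⁻¹.
Q has determinant 2; Q⁻¹ = [[-12, -23/2, -7], [-14, -27/2, -8], [5, 5, 3]].
P = LQ⁻¹ = [[0, 24, 66]] · [[-12, -23/2, -7], [-14, -27/2, -8], [5, 5, 3]] = [[-6, 6, 6]].

P = [[-6, 6, 6]]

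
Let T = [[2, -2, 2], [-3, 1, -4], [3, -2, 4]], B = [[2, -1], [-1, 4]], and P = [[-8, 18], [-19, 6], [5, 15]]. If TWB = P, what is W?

Isolating W: multiply by T⁻¹ from the left and B⁻¹ from the right, so W = T⁻¹PB⁻¹.
det T = -2, so T⁻¹ = [[2, -2, -3], [0, -1, -1], [-3/2, 1, 2]].
B has determinant 7; B⁻¹ = [[4/7, 1/7], [1/7, 2/7]].
T⁻¹P = [[7, -21], [14, -21], [3, 9]].
W = (T⁻¹P)B⁻¹ = [[1, -5], [5, -4], [3, 3]].

W = [[1, -5], [5, -4], [3, 3]]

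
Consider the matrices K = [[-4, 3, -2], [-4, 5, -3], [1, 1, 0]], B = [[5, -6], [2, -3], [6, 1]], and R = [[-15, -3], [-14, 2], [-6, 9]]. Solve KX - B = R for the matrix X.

KX = R + B = [[-10, -9], [-12, -1], [0, 10]].
Since K multiplies X on the left, X = K⁻¹(R + B).
det K = -3; the adjugate gives K⁻¹ = [[-1, 2/3, -1/3], [1, -2/3, 4/3], [3, -7/3, 8/3]].
X = K⁻¹(R + B) = [[2, 5], [-2, 5], [-2, 2]].

X = [[2, 5], [-2, 5], [-2, 2]]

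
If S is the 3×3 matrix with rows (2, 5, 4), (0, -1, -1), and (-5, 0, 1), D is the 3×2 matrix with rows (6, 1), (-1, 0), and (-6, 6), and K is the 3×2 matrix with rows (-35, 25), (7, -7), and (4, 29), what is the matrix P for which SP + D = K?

SP = K − D = [[-41, 24], [8, -7], [10, 23]].
S is on the left of P, so left-multiply by S⁻¹: P = S⁻¹(K − D).
det S = 3, so S⁻¹ = [[-1/3, -5/3, -1/3], [5/3, 22/3, 2/3], [-5/3, -25/3, -2/3]].
P = S⁻¹(K − D) = [[-3, -4], [-3, 4], [-5, 3]].

P = [[-3, -4], [-3, 4], [-5, 3]]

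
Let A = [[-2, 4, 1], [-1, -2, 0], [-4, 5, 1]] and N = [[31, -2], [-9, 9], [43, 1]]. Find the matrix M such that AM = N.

M = [[-3, -3], [6, -3], [1, 4]]

Left-multiplying both sides by A⁻¹ gives M = A⁻¹N.
A has determinant -5; A⁻¹ = [[2/5, -1/5, -2/5], [-1/5, -2/5, 1/5], [13/5, 6/5, -8/5]].
M = A⁻¹N = [[2/5, -1/5, -2/5], [-1/5, -2/5, 1/5], [13/5, 6/5, -8/5]] · [[31, -2], [-9, 9], [43, 1]] = [[-3, -3], [6, -3], [1, 4]].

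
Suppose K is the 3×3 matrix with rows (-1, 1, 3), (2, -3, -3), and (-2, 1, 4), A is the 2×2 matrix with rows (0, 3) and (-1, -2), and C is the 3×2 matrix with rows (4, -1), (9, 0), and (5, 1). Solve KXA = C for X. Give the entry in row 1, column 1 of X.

-3

Left-multiply by K⁻¹ and right-multiply by A⁻¹: X = K⁻¹CA⁻¹.
det K = -5; the adjugate gives K⁻¹ = [[9/5, 1/5, -6/5], [2/5, -2/5, -3/5], [4/5, 1/5, -1/5]].
det A = 3, so A⁻¹ = [[-2/3, -1], [1/3, 0]].
K⁻¹C = [[3, -3], [-5, -1], [4, -1]].
X = (K⁻¹C)A⁻¹ = [[-3, -3], [3, 5], [-3, -4]].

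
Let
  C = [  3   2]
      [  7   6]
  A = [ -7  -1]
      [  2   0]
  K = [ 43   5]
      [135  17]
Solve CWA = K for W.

W = C⁻¹KA⁻¹ (apply C⁻¹ on the left and A⁻¹ on the right).
C has determinant 4; C⁻¹ = [[3/2, -1/2], [-7/4, 3/4]].
A has determinant 2; A⁻¹ = [[0, 1/2], [-1, -7/2]].
C⁻¹K = [[-3, -1], [26, 4]].
W = (C⁻¹K)A⁻¹ = [[1, 2], [-4, -1]].

W = [[1, 2], [-4, -1]]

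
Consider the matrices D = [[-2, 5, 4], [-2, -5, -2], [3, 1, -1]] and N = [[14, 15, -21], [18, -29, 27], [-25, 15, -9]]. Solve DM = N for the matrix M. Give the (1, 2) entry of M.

3

Left-multiplying both sides by D⁻¹ gives M = D⁻¹N.
D has determinant -2; D⁻¹ = [[-7/2, -9/2, -5], [4, 5, 6], [-13/2, -17/2, -10]].
M = D⁻¹N = [[-7/2, -9/2, -5], [4, 5, 6], [-13/2, -17/2, -10]] · [[14, 15, -21], [18, -29, 27], [-25, 15, -9]] = [[-5, 3, -3], [-4, 5, -3], [6, -1, -3]].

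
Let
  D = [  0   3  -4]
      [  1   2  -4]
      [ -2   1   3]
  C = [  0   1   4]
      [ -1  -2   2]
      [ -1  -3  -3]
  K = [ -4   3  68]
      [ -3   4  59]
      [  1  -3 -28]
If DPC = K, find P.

Isolating P: multiply by D⁻¹ from the left and C⁻¹ from the right, so P = D⁻¹KC⁻¹.
det D = -5; the adjugate gives D⁻¹ = [[-2, 13/5, 4/5], [-1, 8/5, 4/5], [-1, 6/5, 3/5]].
det C = -1; the adjugate gives C⁻¹ = [[-12, 9, -10], [5, -4, 4], [-1, 1, -1]].
D⁻¹K = [[1, 2, -5], [0, 1, 4], [1, 0, -14]].
P = (D⁻¹K)C⁻¹ = [[3, -4, 3], [1, 0, 0], [2, -5, 4]].

P = [[3, -4, 3], [1, 0, 0], [2, -5, 4]]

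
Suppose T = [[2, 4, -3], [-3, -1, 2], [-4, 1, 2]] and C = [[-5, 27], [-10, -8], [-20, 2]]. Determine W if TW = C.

W = [[6, -2], [-2, 4], [3, -5]]

Since T multiplies W on the left, W = T⁻¹C.
T has determinant 5; T⁻¹ = [[-4/5, -11/5, 1], [-2/5, -8/5, 1], [-7/5, -18/5, 2]].
W = T⁻¹C = [[-4/5, -11/5, 1], [-2/5, -8/5, 1], [-7/5, -18/5, 2]] · [[-5, 27], [-10, -8], [-20, 2]] = [[6, -2], [-2, 4], [3, -5]].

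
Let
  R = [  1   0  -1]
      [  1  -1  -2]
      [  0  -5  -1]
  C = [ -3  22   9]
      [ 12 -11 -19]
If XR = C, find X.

Since R sits to the right of X, X = CR⁻¹.
R has determinant -4; R⁻¹ = [[9/4, -5/4, 1/4], [-1/4, 1/4, -1/4], [5/4, -5/4, 1/4]].
X = CR⁻¹ = [[-3, 22, 9], [12, -11, -19]] · [[9/4, -5/4, 1/4], [-1/4, 1/4, -1/4], [5/4, -5/4, 1/4]] = [[-1, -2, -4], [6, 6, 1]].

X = [[-1, -2, -4], [6, 6, 1]]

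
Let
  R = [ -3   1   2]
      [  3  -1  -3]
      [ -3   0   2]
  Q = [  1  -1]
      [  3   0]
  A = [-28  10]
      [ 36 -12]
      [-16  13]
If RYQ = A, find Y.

Left-multiply by R⁻¹ and right-multiply by Q⁻¹: Y = R⁻¹AQ⁻¹.
det R = 3; the adjugate gives R⁻¹ = [[-2/3, -2/3, -1/3], [1, 0, -1], [-1, -1, 0]].
det Q = 3, so Q⁻¹ = [[0, 1/3], [-1, 1/3]].
R⁻¹A = [[0, -3], [-12, -3], [-8, 2]].
Y = (R⁻¹A)Q⁻¹ = [[3, -1], [3, -5], [-2, -2]].

Y = [[3, -1], [3, -5], [-2, -2]]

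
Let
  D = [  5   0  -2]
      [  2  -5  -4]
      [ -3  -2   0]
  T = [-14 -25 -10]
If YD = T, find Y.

D is on the right of Y, so right-multiply by D⁻¹: Y = TD⁻¹.
det D = -2, so D⁻¹ = [[4, -2, 5], [-6, 3, -8], [19/2, -5, 25/2]].
Y = TD⁻¹ = [[-14, -25, -10]] · [[4, -2, 5], [-6, 3, -8], [19/2, -5, 25/2]] = [[-1, 3, 5]].

Y = [[-1, 3, 5]]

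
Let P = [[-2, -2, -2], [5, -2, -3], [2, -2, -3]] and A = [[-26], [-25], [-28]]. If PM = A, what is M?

Left-multiplying both sides by P⁻¹ gives M = P⁻¹A.
P has determinant -6; P⁻¹ = [[0, 1/3, -1/3], [-3/2, -5/3, 8/3], [1, 4/3, -7/3]].
M = P⁻¹A = [[0, 1/3, -1/3], [-3/2, -5/3, 8/3], [1, 4/3, -7/3]] · [[-26], [-25], [-28]] = [[1], [6], [6]].

M = [[1], [6], [6]]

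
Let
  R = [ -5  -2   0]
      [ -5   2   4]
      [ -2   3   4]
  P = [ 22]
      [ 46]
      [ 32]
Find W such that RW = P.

W = [[-6], [4], [2]]

R is on the left of W, so left-multiply by R⁻¹: W = R⁻¹P.
R has determinant -4; R⁻¹ = [[1, -2, 2], [-3, 5, -5], [11/4, -19/4, 5]].
W = R⁻¹P = [[1, -2, 2], [-3, 5, -5], [11/4, -19/4, 5]] · [[22], [46], [32]] = [[-6], [4], [2]].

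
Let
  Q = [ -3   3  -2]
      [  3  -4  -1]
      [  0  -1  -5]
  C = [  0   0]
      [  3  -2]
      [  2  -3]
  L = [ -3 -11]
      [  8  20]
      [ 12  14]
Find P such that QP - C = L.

QP = L + C = [[-3, -11], [11, 18], [14, 11]].
Since Q multiplies P on the left, P = Q⁻¹(L + C).
det Q = -6, so Q⁻¹ = [[-19/6, -17/6, 11/6], [-5/2, -5/2, 3/2], [1/2, 1/2, -1/2]].
P = Q⁻¹(L + C) = [[4, 4], [1, -1], [-3, -2]].

P = [[4, 4], [1, -1], [-3, -2]]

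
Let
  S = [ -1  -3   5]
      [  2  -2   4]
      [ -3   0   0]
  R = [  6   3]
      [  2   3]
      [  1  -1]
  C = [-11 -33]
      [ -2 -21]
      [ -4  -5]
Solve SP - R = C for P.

P = [[1, 2], [3, 1], [1, -5]]

SP = C + R = [[-5, -30], [0, -18], [-3, -6]].
Since S multiplies P on the left, P = S⁻¹(C + R).
det S = 6, so S⁻¹ = [[0, 0, -1/3], [-2, 5/2, 7/3], [-1, 3/2, 4/3]].
P = S⁻¹(C + R) = [[1, 2], [3, 1], [1, -5]].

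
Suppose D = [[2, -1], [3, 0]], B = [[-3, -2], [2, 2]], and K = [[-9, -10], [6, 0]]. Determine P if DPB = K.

P = [[-2, -2], [-3, 2]]

P = D⁻¹KB⁻¹ (apply D⁻¹ on the left and B⁻¹ on the right).
det D = 3, so D⁻¹ = [[0, 1/3], [-1, 2/3]].
det B = -2, so B⁻¹ = [[-1, -1], [1, 3/2]].
D⁻¹K = [[2, 0], [13, 10]].
P = (D⁻¹K)B⁻¹ = [[-2, -2], [-3, 2]].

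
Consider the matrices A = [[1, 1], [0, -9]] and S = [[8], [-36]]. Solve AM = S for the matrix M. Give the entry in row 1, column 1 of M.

A is on the left of M, so left-multiply by A⁻¹: M = A⁻¹S.
det A = -9, so A⁻¹ = [[1, 1/9], [0, -1/9]].
M = A⁻¹S = [[1, 1/9], [0, -1/9]] · [[8], [-36]] = [[4], [4]].

4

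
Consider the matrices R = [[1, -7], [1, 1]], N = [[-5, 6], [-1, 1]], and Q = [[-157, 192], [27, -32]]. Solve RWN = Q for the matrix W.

W = [[0, -4], [-5, 2]]

Left-multiply by R⁻¹ and right-multiply by N⁻¹: W = R⁻¹QN⁻¹.
det R = 8; the adjugate gives R⁻¹ = [[1/8, 7/8], [-1/8, 1/8]].
det N = 1, so N⁻¹ = [[1, -6], [1, -5]].
R⁻¹Q = [[4, -4], [23, -28]].
W = (R⁻¹Q)N⁻¹ = [[0, -4], [-5, 2]].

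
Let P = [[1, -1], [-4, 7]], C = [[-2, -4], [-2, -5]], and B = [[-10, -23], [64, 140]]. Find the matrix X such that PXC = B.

X = [[-2, 3], [-4, 0]]

Isolating X: multiply by P⁻¹ from the left and C⁻¹ from the right, so X = P⁻¹BC⁻¹.
det P = 3; the adjugate gives P⁻¹ = [[7/3, 1/3], [4/3, 1/3]].
C has determinant 2; C⁻¹ = [[-5/2, 2], [1, -1]].
P⁻¹B = [[-2, -7], [8, 16]].
X = (P⁻¹B)C⁻¹ = [[-2, 3], [-4, 0]].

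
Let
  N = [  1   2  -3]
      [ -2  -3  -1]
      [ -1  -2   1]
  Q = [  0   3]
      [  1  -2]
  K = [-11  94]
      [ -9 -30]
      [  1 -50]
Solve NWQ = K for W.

Left-multiply by N⁻¹ and right-multiply by Q⁻¹: W = N⁻¹KQ⁻¹.
N has determinant -2; N⁻¹ = [[5/2, -2, 11/2], [-3/2, 1, -7/2], [-1/2, 0, -1/2]].
det Q = -3, so Q⁻¹ = [[2/3, 1], [1/3, 0]].
N⁻¹K = [[-4, 20], [4, 4], [5, -22]].
W = (N⁻¹K)Q⁻¹ = [[4, -4], [4, 4], [-4, 5]].

W = [[4, -4], [4, 4], [-4, 5]]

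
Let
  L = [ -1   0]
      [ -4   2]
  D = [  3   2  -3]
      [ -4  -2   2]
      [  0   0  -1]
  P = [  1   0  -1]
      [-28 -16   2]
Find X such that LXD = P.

X = [[1, 1, -2], [0, 4, 5]]

Isolating X: multiply by L⁻¹ from the left and D⁻¹ from the right, so X = L⁻¹PD⁻¹.
L has determinant -2; L⁻¹ = [[-1, 0], [-2, 1/2]].
det D = -2; the adjugate gives D⁻¹ = [[-1, -1, 1], [2, 3/2, -3], [0, 0, -1]].
L⁻¹P = [[-1, 0, 1], [-16, -8, 3]].
X = (L⁻¹P)D⁻¹ = [[1, 1, -2], [0, 4, 5]].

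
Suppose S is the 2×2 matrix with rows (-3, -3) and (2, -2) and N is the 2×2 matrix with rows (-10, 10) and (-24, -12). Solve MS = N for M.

M = [[0, -5], [6, -3]]

S is on the right of M, so right-multiply by S⁻¹: M = NS⁻¹.
S has determinant 12; S⁻¹ = [[-1/6, 1/4], [-1/6, -1/4]].
M = NS⁻¹ = [[-10, 10], [-24, -12]] · [[-1/6, 1/4], [-1/6, -1/4]] = [[0, -5], [6, -3]].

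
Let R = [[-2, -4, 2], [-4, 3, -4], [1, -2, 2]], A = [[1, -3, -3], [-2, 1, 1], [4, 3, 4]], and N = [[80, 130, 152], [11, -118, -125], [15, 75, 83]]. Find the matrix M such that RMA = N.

M = R⁻¹NA⁻¹ (apply R⁻¹ on the left and A⁻¹ on the right).
det R = -2, so R⁻¹ = [[1, -2, -5], [-2, 3, 8], [-5/2, 4, 11]].
det A = -5; the adjugate gives A⁻¹ = [[-1/5, -3/5, 0], [-12/5, -16/5, -1], [2, 3, 1]].
R⁻¹N = [[-17, -9, -13], [-7, -14, -15], [9, 28, 33]].
M = (R⁻¹N)A⁻¹ = [[-1, 0, -4], [5, 4, -1], [-3, 4, 5]].

M = [[-1, 0, -4], [5, 4, -1], [-3, 4, 5]]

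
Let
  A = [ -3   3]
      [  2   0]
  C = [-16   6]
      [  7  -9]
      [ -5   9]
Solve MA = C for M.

Right-multiplying both sides by A⁻¹ gives M = CA⁻¹.
A has determinant -6; A⁻¹ = [[0, 1/2], [1/3, 1/2]].
M = CA⁻¹ = [[-16, 6], [7, -9], [-5, 9]] · [[0, 1/2], [1/3, 1/2]] = [[2, -5], [-3, -1], [3, 2]].

M = [[2, -5], [-3, -1], [3, 2]]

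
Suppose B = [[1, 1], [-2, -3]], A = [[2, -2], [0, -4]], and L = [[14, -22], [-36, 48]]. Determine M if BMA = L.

M = [[3, 3], [4, -1]]

M = B⁻¹LA⁻¹ (apply B⁻¹ on the left and A⁻¹ on the right).
B has determinant -1; B⁻¹ = [[3, 1], [-2, -1]].
det A = -8, so A⁻¹ = [[1/2, -1/4], [0, -1/4]].
B⁻¹L = [[6, -18], [8, -4]].
M = (B⁻¹L)A⁻¹ = [[3, 3], [4, -1]].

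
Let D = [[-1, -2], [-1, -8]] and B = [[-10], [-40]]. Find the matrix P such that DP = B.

P = [[0], [5]]

Left-multiplying both sides by D⁻¹ gives P = D⁻¹B.
det D = 6, so D⁻¹ = [[-4/3, 1/3], [1/6, -1/6]].
P = D⁻¹B = [[-4/3, 1/3], [1/6, -1/6]] · [[-10], [-40]] = [[0], [5]].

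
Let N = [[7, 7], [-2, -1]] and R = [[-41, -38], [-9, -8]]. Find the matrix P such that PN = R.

Right-multiplying both sides by N⁻¹ gives P = RN⁻¹.
det N = 7; the adjugate gives N⁻¹ = [[-1/7, -1], [2/7, 1]].
P = RN⁻¹ = [[-41, -38], [-9, -8]] · [[-1/7, -1], [2/7, 1]] = [[-5, 3], [-1, 1]].

P = [[-5, 3], [-1, 1]]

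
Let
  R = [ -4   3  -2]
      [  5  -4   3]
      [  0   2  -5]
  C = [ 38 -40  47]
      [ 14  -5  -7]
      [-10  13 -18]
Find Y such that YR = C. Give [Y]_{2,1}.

-1

Right-multiplying both sides by R⁻¹ gives Y = CR⁻¹.
det R = -1, so R⁻¹ = [[-14, -11, -1], [-25, -20, -2], [-10, -8, -1]].
Y = CR⁻¹ = [[38, -40, 47], [14, -5, -7], [-10, 13, -18]] · [[-14, -11, -1], [-25, -20, -2], [-10, -8, -1]] = [[-2, 6, -5], [-1, 2, 3], [-5, -6, 2]].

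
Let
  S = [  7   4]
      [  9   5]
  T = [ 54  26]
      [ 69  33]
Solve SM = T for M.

Since S multiplies M on the left, M = S⁻¹T.
det S = -1; the adjugate gives S⁻¹ = [[-5, 4], [9, -7]].
M = S⁻¹T = [[-5, 4], [9, -7]] · [[54, 26], [69, 33]] = [[6, 2], [3, 3]].

M = [[6, 2], [3, 3]]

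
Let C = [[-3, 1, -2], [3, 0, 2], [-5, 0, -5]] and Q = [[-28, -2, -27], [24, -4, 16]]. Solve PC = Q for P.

Since C sits to the right of P, P = QC⁻¹.
C has determinant 5; C⁻¹ = [[0, 1, 2/5], [1, 1, 0], [0, -1, -3/5]].
P = QC⁻¹ = [[-28, -2, -27], [24, -4, 16]] · [[0, 1, 2/5], [1, 1, 0], [0, -1, -3/5]] = [[-2, -3, 5], [-4, 4, 0]].

P = [[-2, -3, 5], [-4, 4, 0]]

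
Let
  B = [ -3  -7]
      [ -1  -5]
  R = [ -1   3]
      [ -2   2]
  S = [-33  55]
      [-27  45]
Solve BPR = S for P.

P = [[1, 1], [-2, -2]]

P = B⁻¹SR⁻¹ (apply B⁻¹ on the left and R⁻¹ on the right).
det B = 8; the adjugate gives B⁻¹ = [[-5/8, 7/8], [1/8, -3/8]].
det R = 4, so R⁻¹ = [[1/2, -3/4], [1/2, -1/4]].
B⁻¹S = [[-3, 5], [6, -10]].
P = (B⁻¹S)R⁻¹ = [[1, 1], [-2, -2]].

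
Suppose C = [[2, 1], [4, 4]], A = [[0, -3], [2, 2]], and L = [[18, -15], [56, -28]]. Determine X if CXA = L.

X = [[4, 2], [3, 5]]

X = C⁻¹LA⁻¹ (apply C⁻¹ on the left and A⁻¹ on the right).
det C = 4; the adjugate gives C⁻¹ = [[1, -1/4], [-1, 1/2]].
A has determinant 6; A⁻¹ = [[1/3, 1/2], [-1/3, 0]].
C⁻¹L = [[4, -8], [10, 1]].
X = (C⁻¹L)A⁻¹ = [[4, 2], [3, 5]].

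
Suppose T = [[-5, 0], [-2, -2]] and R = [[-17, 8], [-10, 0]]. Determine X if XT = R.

Right-multiplying both sides by T⁻¹ gives X = RT⁻¹.
det T = 10; the adjugate gives T⁻¹ = [[-1/5, 0], [1/5, -1/2]].
X = RT⁻¹ = [[-17, 8], [-10, 0]] · [[-1/5, 0], [1/5, -1/2]] = [[5, -4], [2, 0]].

X = [[5, -4], [2, 0]]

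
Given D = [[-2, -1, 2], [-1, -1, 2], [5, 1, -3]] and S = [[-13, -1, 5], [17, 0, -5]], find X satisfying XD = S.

X = [[0, -2, -3], [3, 2, 5]]

Right-multiplying both sides by D⁻¹ gives X = SD⁻¹.
D has determinant -1; D⁻¹ = [[-1, 1, 0], [-7, 4, -2], [-4, 3, -1]].
X = SD⁻¹ = [[-13, -1, 5], [17, 0, -5]] · [[-1, 1, 0], [-7, 4, -2], [-4, 3, -1]] = [[0, -2, -3], [3, 2, 5]].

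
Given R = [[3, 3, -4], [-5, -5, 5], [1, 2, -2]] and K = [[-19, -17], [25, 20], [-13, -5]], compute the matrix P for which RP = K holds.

P = [[3, -3], [-4, 4], [4, 5]]

Left-multiplying both sides by R⁻¹ gives P = R⁻¹K.
det R = 5, so R⁻¹ = [[0, -2/5, -1], [-1, -2/5, 1], [-1, -3/5, 0]].
P = R⁻¹K = [[0, -2/5, -1], [-1, -2/5, 1], [-1, -3/5, 0]] · [[-19, -17], [25, 20], [-13, -5]] = [[3, -3], [-4, 4], [4, 5]].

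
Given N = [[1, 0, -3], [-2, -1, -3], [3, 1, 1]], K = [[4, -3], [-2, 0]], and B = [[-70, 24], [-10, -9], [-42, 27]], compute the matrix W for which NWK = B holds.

W = [[-2, 4], [-5, -4], [2, -5]]

Left-multiply by N⁻¹ and right-multiply by K⁻¹: W = N⁻¹BK⁻¹.
det N = -1; the adjugate gives N⁻¹ = [[-2, 3, 3], [7, -10, -9], [-1, 1, 1]].
K has determinant -6; K⁻¹ = [[0, -1/2], [-1/3, -2/3]].
N⁻¹B = [[-16, 6], [-12, 15], [18, -6]].
W = (N⁻¹B)K⁻¹ = [[-2, 4], [-5, -4], [2, -5]].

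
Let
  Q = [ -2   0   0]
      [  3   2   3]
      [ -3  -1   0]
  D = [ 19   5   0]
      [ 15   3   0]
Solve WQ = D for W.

W = [[-2, 0, -5], [-3, 0, -3]]

Right-multiplying both sides by Q⁻¹ gives W = DQ⁻¹.
det Q = -6; the adjugate gives Q⁻¹ = [[-1/2, 0, 0], [3/2, 0, -1], [-1/2, 1/3, 2/3]].
W = DQ⁻¹ = [[19, 5, 0], [15, 3, 0]] · [[-1/2, 0, 0], [3/2, 0, -1], [-1/2, 1/3, 2/3]] = [[-2, 0, -5], [-3, 0, -3]].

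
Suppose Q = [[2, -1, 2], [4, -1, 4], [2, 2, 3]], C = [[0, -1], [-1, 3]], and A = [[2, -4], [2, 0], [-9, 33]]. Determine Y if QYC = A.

Y = [[-4, -5], [-2, 2], [2, 5]]

Isolating Y: multiply by Q⁻¹ from the left and C⁻¹ from the right, so Y = Q⁻¹AC⁻¹.
Q has determinant 2; Q⁻¹ = [[-11/2, 7/2, -1], [-2, 1, 0], [5, -3, 1]].
det C = -1, so C⁻¹ = [[-3, -1], [-1, 0]].
Q⁻¹A = [[5, -11], [-2, 8], [-5, 13]].
Y = (Q⁻¹A)C⁻¹ = [[-4, -5], [-2, 2], [2, 5]].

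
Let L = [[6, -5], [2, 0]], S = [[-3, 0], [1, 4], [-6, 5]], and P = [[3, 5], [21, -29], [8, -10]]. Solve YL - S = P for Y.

YL = P + S = [[0, 5], [22, -25], [2, -5]].
L is on the right of Y, so right-multiply by L⁻¹: Y = (P + S)L⁻¹.
det L = 10, so L⁻¹ = [[0, 1/2], [-1/5, 3/5]].
Y = (P + S)L⁻¹ = [[-1, 3], [5, -4], [1, -2]].

Y = [[-1, 3], [5, -4], [1, -2]]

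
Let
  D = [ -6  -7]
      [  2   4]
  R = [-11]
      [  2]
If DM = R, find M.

M = [[3], [-1]]

D is on the left of M, so left-multiply by D⁻¹: M = D⁻¹R.
det D = -10; the adjugate gives D⁻¹ = [[-2/5, -7/10], [1/5, 3/5]].
M = D⁻¹R = [[-2/5, -7/10], [1/5, 3/5]] · [[-11], [2]] = [[3], [-1]].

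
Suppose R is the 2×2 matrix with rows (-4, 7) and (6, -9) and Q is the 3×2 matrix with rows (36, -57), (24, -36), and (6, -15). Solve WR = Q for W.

W = [[-3, 4], [0, 4], [-6, -3]]

Since R sits to the right of W, W = QR⁻¹.
det R = -6, so R⁻¹ = [[3/2, 7/6], [1, 2/3]].
W = QR⁻¹ = [[36, -57], [24, -36], [6, -15]] · [[3/2, 7/6], [1, 2/3]] = [[-3, 4], [0, 4], [-6, -3]].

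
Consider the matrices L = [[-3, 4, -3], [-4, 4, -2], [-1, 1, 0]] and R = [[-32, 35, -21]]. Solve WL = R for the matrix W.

Since L sits to the right of W, W = RL⁻¹.
det L = 2; the adjugate gives L⁻¹ = [[1, -3/2, 2], [1, -3/2, 3], [0, -1/2, 2]].
W = RL⁻¹ = [[-32, 35, -21]] · [[1, -3/2, 2], [1, -3/2, 3], [0, -1/2, 2]] = [[3, 6, -1]].

W = [[3, 6, -1]]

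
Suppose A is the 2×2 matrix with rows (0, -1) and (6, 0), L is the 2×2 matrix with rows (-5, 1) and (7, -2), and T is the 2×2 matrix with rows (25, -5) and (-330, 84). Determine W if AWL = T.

Isolating W: multiply by A⁻¹ from the left and L⁻¹ from the right, so W = A⁻¹TL⁻¹.
det A = 6, so A⁻¹ = [[0, 1/6], [-1, 0]].
L has determinant 3; L⁻¹ = [[-2/3, -1/3], [-7/3, -5/3]].
A⁻¹T = [[-55, 14], [-25, 5]].
W = (A⁻¹T)L⁻¹ = [[4, -5], [5, 0]].

W = [[4, -5], [5, 0]]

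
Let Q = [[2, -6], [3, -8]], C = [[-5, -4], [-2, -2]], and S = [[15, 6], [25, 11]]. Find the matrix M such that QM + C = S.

QM = S − C = [[20, 10], [27, 13]].
Q is on the left of M, so left-multiply by Q⁻¹: M = Q⁻¹(S − C).
det Q = 2, so Q⁻¹ = [[-4, 3], [-3/2, 1]].
M = Q⁻¹(S − C) = [[1, -1], [-3, -2]].

M = [[1, -1], [-3, -2]]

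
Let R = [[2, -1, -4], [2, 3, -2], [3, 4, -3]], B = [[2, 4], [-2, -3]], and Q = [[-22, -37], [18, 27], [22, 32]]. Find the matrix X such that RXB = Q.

X = R⁻¹QB⁻¹ (apply R⁻¹ on the left and B⁻¹ on the right).
R has determinant 2; R⁻¹ = [[-1/2, -19/2, 7], [0, 3, -2], [-1/2, -11/2, 4]].
det B = 2, so B⁻¹ = [[-3/2, -2], [1, 1]].
R⁻¹Q = [[-6, -14], [10, 17], [0, -2]].
X = (R⁻¹Q)B⁻¹ = [[-5, -2], [2, -3], [-2, -2]].

X = [[-5, -2], [2, -3], [-2, -2]]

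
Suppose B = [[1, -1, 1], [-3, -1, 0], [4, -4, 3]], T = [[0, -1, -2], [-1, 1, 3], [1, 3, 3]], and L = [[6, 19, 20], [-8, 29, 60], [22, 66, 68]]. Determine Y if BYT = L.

Y = [[2, -3, 0], [3, -2, -3], [0, 1, 3]]

Y = B⁻¹LT⁻¹ (apply B⁻¹ on the left and T⁻¹ on the right).
det B = 4, so B⁻¹ = [[-3/4, -1/4, 1/4], [9/4, -1/4, -3/4], [4, 0, -1]].
det T = 2, so T⁻¹ = [[-3, -3/2, -1/2], [3, 1, 1], [-2, -1/2, -1/2]].
B⁻¹L = [[3, -5, -13], [-1, -14, -21], [2, 10, 12]].
Y = (B⁻¹L)T⁻¹ = [[2, -3, 0], [3, -2, -3], [0, 1, 3]].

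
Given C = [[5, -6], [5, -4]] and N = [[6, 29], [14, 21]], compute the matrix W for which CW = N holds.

Since C multiplies W on the left, W = C⁻¹N.
C has determinant 10; C⁻¹ = [[-2/5, 3/5], [-1/2, 1/2]].
W = C⁻¹N = [[-2/5, 3/5], [-1/2, 1/2]] · [[6, 29], [14, 21]] = [[6, 1], [4, -4]].

W = [[6, 1], [4, -4]]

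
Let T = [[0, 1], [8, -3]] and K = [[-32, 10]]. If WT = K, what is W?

Right-multiplying both sides by T⁻¹ gives W = KT⁻¹.
det T = -8, so T⁻¹ = [[3/8, 1/8], [1, 0]].
W = KT⁻¹ = [[-32, 10]] · [[3/8, 1/8], [1, 0]] = [[-2, -4]].

W = [[-2, -4]]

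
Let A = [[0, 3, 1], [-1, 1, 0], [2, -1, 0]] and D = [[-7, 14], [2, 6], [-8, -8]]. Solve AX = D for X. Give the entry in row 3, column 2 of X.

Left-multiplying both sides by A⁻¹ gives X = A⁻¹D.
det A = -1; the adjugate gives A⁻¹ = [[0, 1, 1], [0, 2, 1], [1, -6, -3]].
X = A⁻¹D = [[0, 1, 1], [0, 2, 1], [1, -6, -3]] · [[-7, 14], [2, 6], [-8, -8]] = [[-6, -2], [-4, 4], [5, 2]].

2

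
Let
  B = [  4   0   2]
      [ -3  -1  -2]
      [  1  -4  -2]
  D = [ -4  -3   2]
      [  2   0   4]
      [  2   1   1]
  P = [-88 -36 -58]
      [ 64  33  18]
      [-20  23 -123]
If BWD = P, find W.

W = [[0, -5, -1], [1, 3, 5], [5, 1, -1]]

W = B⁻¹PD⁻¹ (apply B⁻¹ on the left and D⁻¹ on the right).
B has determinant 2; B⁻¹ = [[-3, -4, 1], [-4, -5, 1], [13/2, 8, -2]].
D has determinant 2; D⁻¹ = [[-2, 5/2, -6], [3, -4, 10], [1, -1, 3]].
B⁻¹P = [[-12, -1, -21], [12, 2, 19], [-20, -16, 13]].
W = (B⁻¹P)D⁻¹ = [[0, -5, -1], [1, 3, 5], [5, 1, -1]].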